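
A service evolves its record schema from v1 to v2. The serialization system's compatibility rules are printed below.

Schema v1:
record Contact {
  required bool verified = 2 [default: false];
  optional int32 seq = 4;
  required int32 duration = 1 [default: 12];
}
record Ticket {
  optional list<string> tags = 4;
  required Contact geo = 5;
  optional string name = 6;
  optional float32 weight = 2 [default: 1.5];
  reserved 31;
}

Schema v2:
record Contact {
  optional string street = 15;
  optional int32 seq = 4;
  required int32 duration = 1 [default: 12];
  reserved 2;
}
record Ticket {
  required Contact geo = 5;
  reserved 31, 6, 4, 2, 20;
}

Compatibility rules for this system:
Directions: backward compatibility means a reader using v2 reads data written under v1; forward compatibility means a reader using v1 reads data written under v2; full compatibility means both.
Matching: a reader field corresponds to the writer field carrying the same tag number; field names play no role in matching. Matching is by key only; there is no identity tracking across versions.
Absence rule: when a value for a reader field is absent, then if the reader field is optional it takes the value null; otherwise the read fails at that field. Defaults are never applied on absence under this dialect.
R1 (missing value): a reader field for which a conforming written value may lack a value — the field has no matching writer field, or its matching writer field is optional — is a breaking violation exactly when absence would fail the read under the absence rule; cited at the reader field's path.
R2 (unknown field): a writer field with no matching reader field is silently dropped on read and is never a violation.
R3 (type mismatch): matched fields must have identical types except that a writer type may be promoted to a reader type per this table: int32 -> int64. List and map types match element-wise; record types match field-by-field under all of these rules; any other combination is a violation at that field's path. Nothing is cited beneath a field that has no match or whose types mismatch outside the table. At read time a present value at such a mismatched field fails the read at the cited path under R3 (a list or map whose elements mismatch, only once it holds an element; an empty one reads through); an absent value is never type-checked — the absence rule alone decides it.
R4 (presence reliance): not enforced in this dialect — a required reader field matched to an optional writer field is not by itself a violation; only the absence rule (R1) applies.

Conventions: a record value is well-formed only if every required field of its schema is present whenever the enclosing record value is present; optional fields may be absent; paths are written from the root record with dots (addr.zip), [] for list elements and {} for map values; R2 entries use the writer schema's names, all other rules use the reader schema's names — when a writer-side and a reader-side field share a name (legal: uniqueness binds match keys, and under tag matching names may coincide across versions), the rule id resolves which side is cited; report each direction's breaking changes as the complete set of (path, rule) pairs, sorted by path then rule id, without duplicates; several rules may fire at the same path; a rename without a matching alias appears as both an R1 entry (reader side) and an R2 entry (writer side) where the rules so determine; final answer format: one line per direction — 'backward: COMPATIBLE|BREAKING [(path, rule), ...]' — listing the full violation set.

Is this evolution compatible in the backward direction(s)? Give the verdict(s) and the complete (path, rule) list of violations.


the writer's type comes first in each Ticket pair
backward analysis of Ticket with v2 as reader and v1 as writer:
  geo: Contact -> Contact, writer required; from geo
  writer field tags has no reader counterpart
  writer field name has no reader counterpart
  writer field weight has no reader counterpart
  geo.street has no writer counterpart
  geo.seq: int32 -> int32, writer optional; from geo.seq
  geo.duration: int32 -> int32, writer required; from geo.duration
  writer field geo.verified has no reader counterpart
  => no violations; backward on Ticket: COMPATIBLE
the rest of the Ticket diff is inert for this question:
  removed field name from record Ticket (its key 6 joins the reserved list) -> triggers nothing under Ticket's printed rules — same verdict
  removed field verified from record Contact (its key 2 joins the reserved list) -> matters only for Ticket's forward compatibility — outside the asked direction
  added field street to record Contact: optional string, tag 15 (in v2 it sits immediately before seq) -> triggers nothing under Ticket's printed rules — same verdict
  removed field tags from record Ticket (its key 4 joins the reserved list) -> triggers nothing under Ticket's printed rules — same verdict
  removed field weight from record Ticket (its key 2 joins the reserved list) -> triggers nothing under Ticket's printed rules — same verdict

backward: COMPATIBLE []


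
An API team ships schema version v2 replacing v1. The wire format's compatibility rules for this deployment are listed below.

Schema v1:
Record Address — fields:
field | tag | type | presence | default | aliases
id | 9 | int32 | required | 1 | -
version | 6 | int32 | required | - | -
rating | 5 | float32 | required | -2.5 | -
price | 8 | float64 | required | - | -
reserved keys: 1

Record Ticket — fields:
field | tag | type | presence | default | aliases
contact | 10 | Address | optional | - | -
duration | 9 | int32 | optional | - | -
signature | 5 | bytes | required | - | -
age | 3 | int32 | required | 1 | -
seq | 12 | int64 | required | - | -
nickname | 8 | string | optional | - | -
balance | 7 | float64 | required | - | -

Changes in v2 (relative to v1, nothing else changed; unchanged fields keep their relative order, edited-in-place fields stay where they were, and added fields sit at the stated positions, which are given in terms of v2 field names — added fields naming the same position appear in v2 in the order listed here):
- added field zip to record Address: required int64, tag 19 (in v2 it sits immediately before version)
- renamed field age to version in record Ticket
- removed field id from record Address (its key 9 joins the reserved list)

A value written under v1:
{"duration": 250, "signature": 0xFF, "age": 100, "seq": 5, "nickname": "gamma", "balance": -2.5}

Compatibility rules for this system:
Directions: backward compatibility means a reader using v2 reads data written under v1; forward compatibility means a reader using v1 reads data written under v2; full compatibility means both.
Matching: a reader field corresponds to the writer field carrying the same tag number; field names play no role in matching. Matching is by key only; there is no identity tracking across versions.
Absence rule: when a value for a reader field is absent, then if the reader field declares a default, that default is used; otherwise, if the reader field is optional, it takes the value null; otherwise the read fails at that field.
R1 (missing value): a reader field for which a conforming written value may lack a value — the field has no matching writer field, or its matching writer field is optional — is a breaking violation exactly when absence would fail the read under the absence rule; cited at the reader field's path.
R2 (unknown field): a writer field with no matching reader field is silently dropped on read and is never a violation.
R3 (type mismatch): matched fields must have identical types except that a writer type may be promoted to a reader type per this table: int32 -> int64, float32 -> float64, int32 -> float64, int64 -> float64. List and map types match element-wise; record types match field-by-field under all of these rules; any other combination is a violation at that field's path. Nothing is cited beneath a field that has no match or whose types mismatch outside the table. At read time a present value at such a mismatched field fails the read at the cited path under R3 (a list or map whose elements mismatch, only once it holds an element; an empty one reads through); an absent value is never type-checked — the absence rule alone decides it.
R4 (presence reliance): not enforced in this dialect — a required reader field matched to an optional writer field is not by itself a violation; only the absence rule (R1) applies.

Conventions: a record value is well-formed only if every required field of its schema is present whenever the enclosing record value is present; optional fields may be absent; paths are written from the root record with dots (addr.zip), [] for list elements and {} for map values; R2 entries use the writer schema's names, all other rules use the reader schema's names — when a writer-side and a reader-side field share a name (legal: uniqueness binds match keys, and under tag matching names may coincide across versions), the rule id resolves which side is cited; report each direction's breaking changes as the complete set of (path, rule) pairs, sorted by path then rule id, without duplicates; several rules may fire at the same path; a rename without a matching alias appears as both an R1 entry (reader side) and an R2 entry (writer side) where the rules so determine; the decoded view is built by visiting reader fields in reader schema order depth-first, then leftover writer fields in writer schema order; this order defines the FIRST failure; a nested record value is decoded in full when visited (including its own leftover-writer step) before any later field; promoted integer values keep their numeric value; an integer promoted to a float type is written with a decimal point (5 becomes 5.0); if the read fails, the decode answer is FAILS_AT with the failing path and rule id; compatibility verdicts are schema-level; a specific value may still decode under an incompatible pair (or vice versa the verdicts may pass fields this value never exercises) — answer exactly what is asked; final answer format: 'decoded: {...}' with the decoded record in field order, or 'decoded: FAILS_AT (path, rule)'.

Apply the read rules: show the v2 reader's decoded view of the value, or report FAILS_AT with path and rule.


decoded: {"contact": null, "duration": 250, "signature": 0xFF, "version": 100, "seq": 5, "nickname": "gamma", "balance": -2.5}

arrows below run writer -> reader for Ticket
decode walk for Ticket under reader schema v2:
  contact := null (not supplied -> null)
  duration := 250
  signature := 0xFF
  version := 100 (from writer age)
  seq := 5
  nickname := "gamma"
  balance := -2.5
  => decoded: {"contact": null, "duration": 250, "signature": 0xFF, "version": 100, "seq": 5, "nickname": "gamma", "balance": -2.5}
checking off the Ticket differences that do not matter here:
  added field zip to record Address: required int64, tag 19 (in v2 it sits immediately before version) -> affects the rule determinations only; this particular Ticket value decodes identically
  removed field id from record Address (its key 9 joins the reserved list) -> triggers nothing under the printed rules; the Ticket answer is the same either way


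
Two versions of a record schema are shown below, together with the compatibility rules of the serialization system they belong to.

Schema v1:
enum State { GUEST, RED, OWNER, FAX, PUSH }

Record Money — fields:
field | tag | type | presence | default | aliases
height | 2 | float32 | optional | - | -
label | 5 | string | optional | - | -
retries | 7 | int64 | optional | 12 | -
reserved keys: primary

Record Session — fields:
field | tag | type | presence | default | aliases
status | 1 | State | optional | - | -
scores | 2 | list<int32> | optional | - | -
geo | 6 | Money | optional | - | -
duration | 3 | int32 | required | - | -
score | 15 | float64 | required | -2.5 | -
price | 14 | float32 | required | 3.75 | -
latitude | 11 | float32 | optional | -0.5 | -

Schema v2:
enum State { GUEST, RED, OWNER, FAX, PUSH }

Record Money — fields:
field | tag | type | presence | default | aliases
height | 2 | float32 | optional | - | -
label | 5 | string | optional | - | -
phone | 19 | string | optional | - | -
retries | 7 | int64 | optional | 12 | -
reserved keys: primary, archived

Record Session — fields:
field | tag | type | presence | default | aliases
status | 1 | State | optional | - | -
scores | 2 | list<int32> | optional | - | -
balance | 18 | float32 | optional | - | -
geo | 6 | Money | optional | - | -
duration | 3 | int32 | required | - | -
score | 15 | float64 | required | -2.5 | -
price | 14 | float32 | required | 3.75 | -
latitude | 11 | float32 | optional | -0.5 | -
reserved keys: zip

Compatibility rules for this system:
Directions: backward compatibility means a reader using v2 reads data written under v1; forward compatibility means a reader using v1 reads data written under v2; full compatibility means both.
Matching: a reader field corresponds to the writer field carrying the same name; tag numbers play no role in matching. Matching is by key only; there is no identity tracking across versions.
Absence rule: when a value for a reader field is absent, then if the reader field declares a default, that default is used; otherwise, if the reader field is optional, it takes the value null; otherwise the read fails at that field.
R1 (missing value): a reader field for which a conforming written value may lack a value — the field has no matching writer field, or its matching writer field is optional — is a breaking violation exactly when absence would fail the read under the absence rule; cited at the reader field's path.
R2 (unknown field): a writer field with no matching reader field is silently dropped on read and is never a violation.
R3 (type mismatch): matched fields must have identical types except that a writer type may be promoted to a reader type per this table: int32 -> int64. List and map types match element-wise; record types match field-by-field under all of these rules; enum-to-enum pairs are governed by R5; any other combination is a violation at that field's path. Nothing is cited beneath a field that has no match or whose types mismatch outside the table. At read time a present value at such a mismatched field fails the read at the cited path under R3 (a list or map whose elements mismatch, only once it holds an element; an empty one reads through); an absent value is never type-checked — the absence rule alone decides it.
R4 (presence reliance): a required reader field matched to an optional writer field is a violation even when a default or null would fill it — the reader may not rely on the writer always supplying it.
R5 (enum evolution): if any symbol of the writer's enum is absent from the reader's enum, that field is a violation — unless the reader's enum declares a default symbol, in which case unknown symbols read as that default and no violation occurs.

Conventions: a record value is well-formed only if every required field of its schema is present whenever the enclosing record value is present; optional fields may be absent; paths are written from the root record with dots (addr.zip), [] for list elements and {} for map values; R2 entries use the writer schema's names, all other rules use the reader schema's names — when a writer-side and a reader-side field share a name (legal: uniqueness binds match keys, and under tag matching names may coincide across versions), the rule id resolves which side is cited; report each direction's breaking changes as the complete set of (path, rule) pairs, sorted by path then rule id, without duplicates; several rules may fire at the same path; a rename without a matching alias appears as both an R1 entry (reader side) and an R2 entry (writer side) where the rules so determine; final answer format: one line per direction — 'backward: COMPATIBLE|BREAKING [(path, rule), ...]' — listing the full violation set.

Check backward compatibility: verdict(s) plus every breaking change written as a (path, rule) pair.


in Session below, arrows point writer -> reader
backward for Session (reader v2, writer v1):
  status <- status (State -> State, writer optional)
  scores <- scores (list<int32> -> list<int32>, writer optional)
  balance: no writer match
  geo <- geo (Money -> Money, writer optional)
  duration <- duration (int32 -> int32, writer required)
  score <- score (float64 -> float64, writer required)
  price <- price (float32 -> float32, writer required)
  latitude <- latitude (float32 -> float32, writer optional)
  geo.height <- geo.height (float32 -> float32, writer optional)
  geo.label <- geo.label (string -> string, writer optional)
  geo.phone: no writer match
  geo.retries <- geo.retries (int64 -> int64, writer optional)
  => backward: COMPATIBLE
diffs on Session not affecting the asked answer:
  added field phone to record Money: optional string, tag 19 (in v2 it sits immediately before retries) -> triggers nothing under Session's printed rules — same verdict
  added field balance to record Session: optional float32, tag 18 (in v2 it sits immediately before geo) -> triggers nothing under Session's printed rules — same verdict

backward: COMPATIBLE []


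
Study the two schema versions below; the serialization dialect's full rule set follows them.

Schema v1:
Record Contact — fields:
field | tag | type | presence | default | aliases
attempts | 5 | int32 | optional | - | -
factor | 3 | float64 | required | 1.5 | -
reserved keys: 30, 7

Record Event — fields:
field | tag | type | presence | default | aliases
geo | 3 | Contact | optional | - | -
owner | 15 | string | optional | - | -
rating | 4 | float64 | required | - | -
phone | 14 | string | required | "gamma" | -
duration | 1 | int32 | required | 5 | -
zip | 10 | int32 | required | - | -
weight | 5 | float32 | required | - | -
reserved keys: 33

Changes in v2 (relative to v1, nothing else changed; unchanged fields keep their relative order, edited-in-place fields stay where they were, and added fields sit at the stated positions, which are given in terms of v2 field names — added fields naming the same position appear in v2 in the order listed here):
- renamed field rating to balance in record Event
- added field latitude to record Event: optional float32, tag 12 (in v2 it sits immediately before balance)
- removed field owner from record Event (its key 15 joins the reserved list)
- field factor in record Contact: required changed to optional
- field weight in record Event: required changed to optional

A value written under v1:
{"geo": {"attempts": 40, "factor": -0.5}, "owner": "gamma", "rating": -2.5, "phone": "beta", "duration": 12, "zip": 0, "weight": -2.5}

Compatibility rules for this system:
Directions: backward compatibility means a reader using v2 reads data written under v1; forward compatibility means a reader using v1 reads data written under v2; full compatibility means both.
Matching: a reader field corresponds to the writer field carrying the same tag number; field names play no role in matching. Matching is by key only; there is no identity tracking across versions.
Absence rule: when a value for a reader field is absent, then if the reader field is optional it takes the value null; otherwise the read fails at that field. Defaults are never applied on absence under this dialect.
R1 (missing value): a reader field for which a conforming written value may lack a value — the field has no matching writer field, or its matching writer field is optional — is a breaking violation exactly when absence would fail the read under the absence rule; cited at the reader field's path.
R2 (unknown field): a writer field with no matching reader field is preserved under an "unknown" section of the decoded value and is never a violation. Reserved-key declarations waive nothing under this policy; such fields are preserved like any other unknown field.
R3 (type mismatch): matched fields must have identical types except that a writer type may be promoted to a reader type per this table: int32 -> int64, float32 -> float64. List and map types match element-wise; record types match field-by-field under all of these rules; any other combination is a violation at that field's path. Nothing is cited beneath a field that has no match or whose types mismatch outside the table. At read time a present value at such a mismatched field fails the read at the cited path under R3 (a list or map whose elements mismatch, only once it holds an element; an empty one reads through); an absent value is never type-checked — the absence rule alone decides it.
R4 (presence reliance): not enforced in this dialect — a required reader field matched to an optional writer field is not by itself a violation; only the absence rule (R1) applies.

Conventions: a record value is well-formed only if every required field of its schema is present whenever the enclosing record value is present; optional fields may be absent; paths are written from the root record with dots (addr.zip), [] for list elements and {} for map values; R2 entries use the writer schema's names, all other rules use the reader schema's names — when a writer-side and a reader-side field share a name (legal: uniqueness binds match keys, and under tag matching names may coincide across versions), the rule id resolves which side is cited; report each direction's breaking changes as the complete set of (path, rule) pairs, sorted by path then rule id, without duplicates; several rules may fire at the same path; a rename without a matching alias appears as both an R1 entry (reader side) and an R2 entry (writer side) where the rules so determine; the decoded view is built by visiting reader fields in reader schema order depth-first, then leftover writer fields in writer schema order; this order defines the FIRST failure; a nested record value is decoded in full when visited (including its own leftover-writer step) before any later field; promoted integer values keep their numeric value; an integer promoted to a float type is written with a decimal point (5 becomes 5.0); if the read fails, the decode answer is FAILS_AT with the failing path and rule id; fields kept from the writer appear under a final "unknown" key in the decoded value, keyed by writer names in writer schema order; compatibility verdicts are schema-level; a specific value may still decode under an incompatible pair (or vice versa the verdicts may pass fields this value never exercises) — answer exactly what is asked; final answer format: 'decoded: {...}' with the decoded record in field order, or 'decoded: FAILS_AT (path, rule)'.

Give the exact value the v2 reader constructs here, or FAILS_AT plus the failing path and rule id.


decoded: {"geo": {"attempts": 40, "factor": -0.5}, "latitude": null, "balance": -2.5, "phone": "beta", "duration": 12, "zip": 0, "weight": -2.5, "unknown": {"owner": "gamma"}}

arrows below run writer -> reader for Event
migrating the Event value to v2:
  geo.attempts := 40
  geo.factor := -0.5
  latitude := null (absent, optional -> null)
  balance := -2.5 (from writer rating)
  phone := "beta"
  duration := 12
  zip := 0
  weight := -2.5
  writer owner: kept under "unknown"
  => decoded: {"geo": {"attempts": 40, "factor": -0.5}, "latitude": null, "balance": -2.5, "phone": "beta", "duration": 12, "zip": 0, "weight": -2.5, "unknown": {"owner": "gamma"}}
diffs on Event not affecting the asked answer:
  field factor in record Contact: required changed to optional -> matters for Event compatibility verdicts, not for this value's decode
  field weight in record Event: required changed to optional -> matters for Event compatibility verdicts, not for this value's decode


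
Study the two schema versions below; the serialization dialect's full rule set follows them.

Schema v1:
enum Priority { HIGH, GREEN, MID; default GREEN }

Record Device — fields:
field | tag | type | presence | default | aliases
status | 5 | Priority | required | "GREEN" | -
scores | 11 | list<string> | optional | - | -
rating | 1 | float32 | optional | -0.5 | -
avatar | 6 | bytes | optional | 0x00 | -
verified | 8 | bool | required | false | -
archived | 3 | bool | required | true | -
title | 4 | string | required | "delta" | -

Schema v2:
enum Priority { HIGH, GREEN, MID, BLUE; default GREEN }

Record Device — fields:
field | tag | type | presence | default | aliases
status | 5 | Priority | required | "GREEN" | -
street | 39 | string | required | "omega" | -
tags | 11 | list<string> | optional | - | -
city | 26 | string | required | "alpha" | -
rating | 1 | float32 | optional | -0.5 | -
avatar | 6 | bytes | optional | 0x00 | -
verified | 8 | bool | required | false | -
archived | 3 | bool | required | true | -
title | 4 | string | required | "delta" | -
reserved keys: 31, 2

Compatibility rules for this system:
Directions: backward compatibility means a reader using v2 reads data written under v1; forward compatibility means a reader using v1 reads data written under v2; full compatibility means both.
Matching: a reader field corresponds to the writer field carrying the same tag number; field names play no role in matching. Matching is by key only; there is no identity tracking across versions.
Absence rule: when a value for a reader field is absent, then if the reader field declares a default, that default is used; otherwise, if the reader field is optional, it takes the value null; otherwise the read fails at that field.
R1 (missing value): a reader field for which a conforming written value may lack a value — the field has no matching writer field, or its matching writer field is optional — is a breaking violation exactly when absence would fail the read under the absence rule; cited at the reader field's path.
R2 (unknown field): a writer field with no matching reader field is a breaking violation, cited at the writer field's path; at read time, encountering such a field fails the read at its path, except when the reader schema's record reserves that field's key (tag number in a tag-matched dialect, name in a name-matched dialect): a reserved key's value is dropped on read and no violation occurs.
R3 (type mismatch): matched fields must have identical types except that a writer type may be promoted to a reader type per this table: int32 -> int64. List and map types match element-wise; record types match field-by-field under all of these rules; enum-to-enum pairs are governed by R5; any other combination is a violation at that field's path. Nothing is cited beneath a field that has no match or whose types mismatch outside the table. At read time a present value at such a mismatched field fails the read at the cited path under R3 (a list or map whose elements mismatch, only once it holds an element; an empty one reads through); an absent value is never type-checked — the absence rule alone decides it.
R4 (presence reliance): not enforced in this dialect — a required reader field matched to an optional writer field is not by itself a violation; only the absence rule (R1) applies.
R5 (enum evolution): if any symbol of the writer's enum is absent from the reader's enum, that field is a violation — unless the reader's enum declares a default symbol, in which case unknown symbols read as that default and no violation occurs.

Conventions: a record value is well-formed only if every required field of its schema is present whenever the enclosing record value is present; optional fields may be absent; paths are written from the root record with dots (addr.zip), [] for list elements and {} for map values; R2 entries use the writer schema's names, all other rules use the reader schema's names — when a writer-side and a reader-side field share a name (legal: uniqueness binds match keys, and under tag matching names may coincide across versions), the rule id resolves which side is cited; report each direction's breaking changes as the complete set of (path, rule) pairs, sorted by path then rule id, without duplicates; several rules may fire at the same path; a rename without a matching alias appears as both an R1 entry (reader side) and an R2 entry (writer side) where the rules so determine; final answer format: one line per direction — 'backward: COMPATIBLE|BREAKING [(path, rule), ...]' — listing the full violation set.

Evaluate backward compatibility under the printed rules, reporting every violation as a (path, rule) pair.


the writer's type comes first in each Device pair
backward on Device — v2 reading data written by v1:
  status: Priority -> Priority, writer required; from status
  street: no writer-side match
  tags: list<string> -> list<string>, writer optional; from scores
  city: no writer-side match
  rating: float32 -> float32, writer optional; from rating
  avatar: bytes -> bytes, writer optional; from avatar
  verified: bool -> bool, writer required; from verified
  archived: bool -> bool, writer required; from archived
  title: string -> string, writer required; from title
  nothing fires on Device: backward is COMPATIBLE
the other Device changes do not affect what is asked:
  renamed field scores to tags in record Device -> triggers nothing under Device's printed rules — same verdict
  enum Priority (field status in record Device): symbol BLUE added -> triggers nothing under Device's printed rules — same verdict
  added field street to record Device: required string, tag 39, default "omega" (in v2 it sits immediately before tags) -> matters only for Device's forward compatibility — outside the asked direction
  added field city to record Device: required string, tag 26, default "alpha" (in v2 it sits immediately before rating) -> matters only for Device's forward compatibility — outside the asked direction

backward: COMPATIBLE []


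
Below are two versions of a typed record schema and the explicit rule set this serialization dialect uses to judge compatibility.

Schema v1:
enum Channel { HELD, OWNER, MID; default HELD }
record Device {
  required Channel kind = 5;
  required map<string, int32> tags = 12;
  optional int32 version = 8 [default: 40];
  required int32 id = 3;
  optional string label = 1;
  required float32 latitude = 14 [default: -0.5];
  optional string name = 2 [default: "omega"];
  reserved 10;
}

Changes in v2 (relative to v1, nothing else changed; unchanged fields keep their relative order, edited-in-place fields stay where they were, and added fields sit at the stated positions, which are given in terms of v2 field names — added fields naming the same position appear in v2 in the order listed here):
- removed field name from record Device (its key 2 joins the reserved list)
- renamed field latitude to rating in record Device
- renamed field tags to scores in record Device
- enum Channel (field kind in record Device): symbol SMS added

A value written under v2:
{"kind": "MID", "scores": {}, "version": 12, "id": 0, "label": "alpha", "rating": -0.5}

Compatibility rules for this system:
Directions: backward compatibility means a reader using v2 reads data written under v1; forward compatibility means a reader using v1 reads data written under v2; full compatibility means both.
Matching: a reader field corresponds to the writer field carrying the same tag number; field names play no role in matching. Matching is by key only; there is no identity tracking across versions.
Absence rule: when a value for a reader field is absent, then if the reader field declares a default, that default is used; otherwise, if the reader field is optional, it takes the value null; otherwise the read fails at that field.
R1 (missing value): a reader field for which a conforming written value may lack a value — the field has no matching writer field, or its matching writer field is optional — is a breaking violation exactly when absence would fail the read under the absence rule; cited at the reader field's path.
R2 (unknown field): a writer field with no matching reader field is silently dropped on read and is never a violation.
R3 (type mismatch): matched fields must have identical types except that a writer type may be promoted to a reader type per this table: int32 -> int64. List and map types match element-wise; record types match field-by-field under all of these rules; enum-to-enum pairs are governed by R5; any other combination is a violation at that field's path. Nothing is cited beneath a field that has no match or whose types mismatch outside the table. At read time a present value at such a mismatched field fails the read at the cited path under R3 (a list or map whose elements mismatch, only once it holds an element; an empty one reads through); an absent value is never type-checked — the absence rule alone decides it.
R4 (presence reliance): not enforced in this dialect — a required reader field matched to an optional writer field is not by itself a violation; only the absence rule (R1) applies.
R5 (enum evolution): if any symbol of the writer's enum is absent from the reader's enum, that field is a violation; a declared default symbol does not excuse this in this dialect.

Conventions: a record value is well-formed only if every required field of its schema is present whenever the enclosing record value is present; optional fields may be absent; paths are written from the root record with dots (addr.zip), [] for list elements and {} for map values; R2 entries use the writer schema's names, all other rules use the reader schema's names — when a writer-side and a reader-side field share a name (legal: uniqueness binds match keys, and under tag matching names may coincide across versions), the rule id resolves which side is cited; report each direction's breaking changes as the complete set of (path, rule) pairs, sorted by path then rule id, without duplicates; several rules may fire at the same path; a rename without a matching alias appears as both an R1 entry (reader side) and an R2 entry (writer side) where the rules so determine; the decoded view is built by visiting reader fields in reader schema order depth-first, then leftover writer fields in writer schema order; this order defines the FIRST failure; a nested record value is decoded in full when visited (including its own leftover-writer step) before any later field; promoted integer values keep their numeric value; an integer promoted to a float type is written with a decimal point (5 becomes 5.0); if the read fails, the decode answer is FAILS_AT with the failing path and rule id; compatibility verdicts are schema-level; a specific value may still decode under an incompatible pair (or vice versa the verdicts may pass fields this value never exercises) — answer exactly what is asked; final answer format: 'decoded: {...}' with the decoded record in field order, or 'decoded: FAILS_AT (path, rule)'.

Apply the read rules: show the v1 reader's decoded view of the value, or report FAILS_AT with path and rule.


the writer's type comes first in each Device pair
decode walk for Device under reader schema v1:
  kind := "MID"
  tags := {} (from writer scores)
  version := 12
  id := 0
  label := "alpha"
  latitude := -0.5 (from writer rating)
  name := "omega" (no value, default fills)
  => decoded: {"kind": "MID", "tags": {}, "version": 12, "id": 0, "label": "alpha", "latitude": -0.5, "name": "omega"}
diffs on Device not affecting the asked answer:
  removed field name from record Device (its key 2 joins the reserved list) -> fires no rule on Device under this dialect and leaves the result unchanged
  renamed field latitude to rating in record Device -> fires no rule on Device under this dialect and leaves the result unchanged
  renamed field tags to scores in record Device -> fires no rule on Device under this dialect and leaves the result unchanged
  enum Channel (field kind in record Device): symbol SMS added -> affects the rule determinations only; this particular Device value decodes identically

decoded: {"kind": "MID", "tags": {}, "version": 12, "id": 0, "label": "alpha", "latitude": -0.5, "name": "omega"}


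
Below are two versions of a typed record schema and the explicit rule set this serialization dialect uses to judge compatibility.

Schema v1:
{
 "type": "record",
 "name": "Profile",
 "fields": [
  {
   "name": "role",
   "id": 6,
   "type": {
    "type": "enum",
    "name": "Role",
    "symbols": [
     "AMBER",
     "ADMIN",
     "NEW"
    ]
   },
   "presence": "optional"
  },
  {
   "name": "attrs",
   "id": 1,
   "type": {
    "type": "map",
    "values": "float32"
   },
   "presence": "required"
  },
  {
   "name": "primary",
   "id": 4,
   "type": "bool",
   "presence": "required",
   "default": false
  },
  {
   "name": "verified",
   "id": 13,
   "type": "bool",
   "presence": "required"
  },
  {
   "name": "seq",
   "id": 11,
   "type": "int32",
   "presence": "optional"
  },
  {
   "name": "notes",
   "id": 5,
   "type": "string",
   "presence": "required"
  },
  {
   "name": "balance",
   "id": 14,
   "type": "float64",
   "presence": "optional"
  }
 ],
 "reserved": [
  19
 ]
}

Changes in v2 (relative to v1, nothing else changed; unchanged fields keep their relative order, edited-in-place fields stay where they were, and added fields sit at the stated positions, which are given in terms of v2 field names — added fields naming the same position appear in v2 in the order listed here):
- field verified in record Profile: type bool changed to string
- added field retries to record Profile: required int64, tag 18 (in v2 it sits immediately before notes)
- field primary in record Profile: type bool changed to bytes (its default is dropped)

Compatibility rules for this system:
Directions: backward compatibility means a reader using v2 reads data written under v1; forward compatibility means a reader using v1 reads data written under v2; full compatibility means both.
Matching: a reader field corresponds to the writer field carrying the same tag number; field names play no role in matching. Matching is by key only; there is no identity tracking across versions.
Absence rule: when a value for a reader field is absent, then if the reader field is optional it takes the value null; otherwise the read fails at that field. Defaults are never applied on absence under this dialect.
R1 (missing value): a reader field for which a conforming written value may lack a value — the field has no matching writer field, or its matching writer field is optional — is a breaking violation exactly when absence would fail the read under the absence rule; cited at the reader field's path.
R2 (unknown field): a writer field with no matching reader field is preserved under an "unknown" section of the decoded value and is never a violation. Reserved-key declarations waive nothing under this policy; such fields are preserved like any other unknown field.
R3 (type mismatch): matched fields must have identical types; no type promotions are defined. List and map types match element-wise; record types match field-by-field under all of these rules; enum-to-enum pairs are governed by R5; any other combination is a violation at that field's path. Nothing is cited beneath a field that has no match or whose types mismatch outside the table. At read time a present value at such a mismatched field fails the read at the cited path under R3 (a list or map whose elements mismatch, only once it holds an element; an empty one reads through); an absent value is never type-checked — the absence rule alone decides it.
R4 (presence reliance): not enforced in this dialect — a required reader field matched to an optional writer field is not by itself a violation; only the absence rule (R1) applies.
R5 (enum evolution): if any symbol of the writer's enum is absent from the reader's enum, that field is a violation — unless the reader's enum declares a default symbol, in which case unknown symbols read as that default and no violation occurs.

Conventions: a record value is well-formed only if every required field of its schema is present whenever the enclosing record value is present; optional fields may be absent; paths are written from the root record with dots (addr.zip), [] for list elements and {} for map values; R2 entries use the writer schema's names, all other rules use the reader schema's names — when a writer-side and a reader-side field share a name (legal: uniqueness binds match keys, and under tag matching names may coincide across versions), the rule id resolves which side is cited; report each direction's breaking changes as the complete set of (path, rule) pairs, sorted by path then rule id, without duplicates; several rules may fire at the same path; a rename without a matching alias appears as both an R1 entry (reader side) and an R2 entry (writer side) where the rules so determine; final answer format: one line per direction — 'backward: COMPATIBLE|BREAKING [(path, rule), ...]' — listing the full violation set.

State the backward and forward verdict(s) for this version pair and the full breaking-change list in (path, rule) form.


arrows below run writer -> reader for Profile
checking backward for Profile: reader v2 against writer v1:
  role: paired with writer role (Role -> Role; writer optional)
  attrs: paired with writer attrs (map<string, float32> -> map<string, float32>; writer required)
  primary: paired with writer primary (bool -> bytes; writer required)
  verified: paired with writer verified (bool -> string; writer required)
  seq: paired with writer seq (int32 -> int32; writer optional)
  retries: no writer-side match
  notes: paired with writer notes (string -> string; writer required)
  balance: paired with writer balance (float64 -> float64; writer optional)
  violation R3 at primary
  violation R1 at retries
  violation R3 at verified
  => 3 violation(s): backward is BREAKING for Profile
checking forward for Profile: reader v1 against writer v2:
  role: paired with writer role (Role -> Role; writer optional)
  attrs: paired with writer attrs (map<string, float32> -> map<string, float32>; writer required)
  primary: paired with writer primary (bytes -> bool; writer required)
  verified: paired with writer verified (string -> bool; writer required)
  seq: paired with writer seq (int32 -> int32; writer optional)
  notes: paired with writer notes (string -> string; writer required)
  balance: paired with writer balance (float64 -> float64; writer optional)
  retries (writer side), unknown to reader
  violation R3 at primary
  violation R3 at verified
  => 2 violation(s): forward is BREAKING for Profile

backward: BREAKING [(primary, R3), (retries, R1), (verified, R3)]; forward: BREAKING [(primary, R3), (verified, R3)]
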